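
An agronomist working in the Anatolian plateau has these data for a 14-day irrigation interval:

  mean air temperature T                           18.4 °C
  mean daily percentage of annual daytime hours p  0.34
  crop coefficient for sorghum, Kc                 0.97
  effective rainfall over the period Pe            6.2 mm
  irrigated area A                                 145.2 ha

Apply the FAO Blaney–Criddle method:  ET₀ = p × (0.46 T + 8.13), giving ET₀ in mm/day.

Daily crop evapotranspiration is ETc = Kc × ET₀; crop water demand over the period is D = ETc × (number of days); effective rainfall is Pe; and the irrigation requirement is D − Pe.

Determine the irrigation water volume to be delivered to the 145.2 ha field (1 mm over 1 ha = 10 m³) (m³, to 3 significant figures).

ET₀ = 0.34 × (0.46 × 18.4 + 8.13) = 0.34 × 16.594 = 5.6420 mm/d
ETc = Kc × ET₀ = 0.97 × 5.6420 = 5.4727 mm/d
Crop demand D = ETc × 14 d = 5.4727 × 14 = 76.618 mm
D − Pe = 76.618 − 6.2 = 70.418 mm
Volume = 70.418 mm × 145.2 ha × 10 = 102246.9 m³

102000 m³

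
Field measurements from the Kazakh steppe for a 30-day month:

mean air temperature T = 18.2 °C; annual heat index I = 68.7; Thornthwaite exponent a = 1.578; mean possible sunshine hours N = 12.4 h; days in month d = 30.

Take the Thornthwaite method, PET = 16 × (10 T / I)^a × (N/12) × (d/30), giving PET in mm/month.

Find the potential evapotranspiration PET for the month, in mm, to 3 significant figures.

76.9 mm

10T/I = 10 × 18.2 / 68.7 = 2.6492
(10T/I)^a = 2.6492^1.578 = 4.6524
Uncorrected PET = 16 × 4.6524 = 74.438 mm
Correction = (N/12)(d/30) = (12.4/12)(30/30) = 1.0333
PET = 74.438 × 1.0333 = 76.917 mm/month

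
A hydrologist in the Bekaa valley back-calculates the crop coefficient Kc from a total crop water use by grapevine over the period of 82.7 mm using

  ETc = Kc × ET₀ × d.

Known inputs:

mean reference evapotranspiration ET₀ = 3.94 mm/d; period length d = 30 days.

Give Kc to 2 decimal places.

ETc = Kc × ET₀ × d  ⇒  Kc = ETc / (ET₀ × d)
Kc = 82.7 / (3.94 × 30) = 82.7 / 118.20 = 0.6997

0.70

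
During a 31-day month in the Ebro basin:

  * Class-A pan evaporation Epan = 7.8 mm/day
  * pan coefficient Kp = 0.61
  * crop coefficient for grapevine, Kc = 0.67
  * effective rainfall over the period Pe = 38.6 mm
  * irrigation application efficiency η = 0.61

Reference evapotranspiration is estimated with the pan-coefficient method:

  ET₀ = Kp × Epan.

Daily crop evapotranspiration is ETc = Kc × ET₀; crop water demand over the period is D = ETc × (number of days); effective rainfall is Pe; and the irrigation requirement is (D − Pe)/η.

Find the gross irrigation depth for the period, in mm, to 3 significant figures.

ET₀ = 0.61 × 7.8 = 4.7580 mm/d
ETc = Kc × ET₀ = 0.67 × 4.7580 = 3.1879 mm/d
Crop demand D = ETc × 31 d = 3.1879 × 31 = 98.825 mm
D − Pe = 98.825 − 38.6 = 60.225 mm
Gross irrigation = 60.225 / 0.61 = 98.730 mm

98.7 mm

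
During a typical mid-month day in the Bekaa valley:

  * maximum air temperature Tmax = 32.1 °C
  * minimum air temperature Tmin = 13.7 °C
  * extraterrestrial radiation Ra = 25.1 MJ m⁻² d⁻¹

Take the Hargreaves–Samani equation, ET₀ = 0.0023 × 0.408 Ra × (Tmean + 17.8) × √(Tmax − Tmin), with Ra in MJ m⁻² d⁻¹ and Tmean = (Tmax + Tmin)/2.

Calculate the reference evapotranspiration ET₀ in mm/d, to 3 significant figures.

4.11 mm/d

Tmean = (32.1 + 13.7)/2 = 22.90 °C
0.408 Ra = 0.408 × 25.1 = 10.2408 mm/d equivalent
ET₀ = 0.0023 × 10.2408 × (22.90 + 17.8) × √18.4 = 0.0023 × 10.2408 × 40.70 × 4.2895 = 4.1121 mm/d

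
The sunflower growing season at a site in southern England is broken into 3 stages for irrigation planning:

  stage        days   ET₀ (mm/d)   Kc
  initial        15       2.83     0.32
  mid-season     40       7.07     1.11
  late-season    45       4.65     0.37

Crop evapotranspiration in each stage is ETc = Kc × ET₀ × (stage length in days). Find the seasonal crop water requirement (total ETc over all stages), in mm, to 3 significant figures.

405 mm

initial: 0.32 × 2.83 × 15 = 13.58 mm
mid-season: 1.11 × 7.07 × 40 = 313.91 mm
late-season: 0.37 × 4.65 × 45 = 77.42 mm
Seasonal total = 404.91 mm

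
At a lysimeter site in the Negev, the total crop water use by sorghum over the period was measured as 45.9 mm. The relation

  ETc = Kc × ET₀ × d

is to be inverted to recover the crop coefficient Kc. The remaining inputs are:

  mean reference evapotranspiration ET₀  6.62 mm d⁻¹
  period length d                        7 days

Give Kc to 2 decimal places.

0.99

ETc = Kc × ET₀ × d  ⇒  Kc = ETc / (ET₀ × d)
Kc = 45.9 / (6.62 × 7) = 45.9 / 46.34 = 0.9905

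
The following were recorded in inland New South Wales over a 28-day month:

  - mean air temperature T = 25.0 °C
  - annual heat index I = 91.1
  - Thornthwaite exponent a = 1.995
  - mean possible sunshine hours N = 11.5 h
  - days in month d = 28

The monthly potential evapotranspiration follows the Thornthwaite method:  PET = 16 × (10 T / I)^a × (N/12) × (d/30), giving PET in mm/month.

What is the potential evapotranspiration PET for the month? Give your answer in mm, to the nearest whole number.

107 mm

10T/I = 10 × 25.0 / 91.1 = 2.7442
(10T/I)^a = 2.7442^1.995 = 7.4927
Uncorrected PET = 16 × 7.4927 = 119.883 mm
Correction = (N/12)(d/30) = (11.5/12)(28/30) = 0.8944
PET = 119.883 × 0.8944 = 107.223 mm/month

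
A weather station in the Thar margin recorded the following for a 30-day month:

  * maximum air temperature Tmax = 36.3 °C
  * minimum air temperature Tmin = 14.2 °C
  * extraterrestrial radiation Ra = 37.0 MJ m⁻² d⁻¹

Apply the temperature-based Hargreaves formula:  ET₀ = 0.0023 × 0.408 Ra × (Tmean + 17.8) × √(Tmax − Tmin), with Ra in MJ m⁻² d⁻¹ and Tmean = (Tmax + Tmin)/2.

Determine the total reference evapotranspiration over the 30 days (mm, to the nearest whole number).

211 mm

Tmean = (36.3 + 14.2)/2 = 25.25 °C
0.408 Ra = 0.408 × 37.0 = 15.0960 mm/d equivalent
ET₀ = 0.0023 × 15.0960 × (25.25 + 17.8) × √22.1 = 0.0023 × 15.0960 × 43.05 × 4.7011 = 7.0269 mm/d
Over 30 days: 7.0269 × 30 = 210.807 mm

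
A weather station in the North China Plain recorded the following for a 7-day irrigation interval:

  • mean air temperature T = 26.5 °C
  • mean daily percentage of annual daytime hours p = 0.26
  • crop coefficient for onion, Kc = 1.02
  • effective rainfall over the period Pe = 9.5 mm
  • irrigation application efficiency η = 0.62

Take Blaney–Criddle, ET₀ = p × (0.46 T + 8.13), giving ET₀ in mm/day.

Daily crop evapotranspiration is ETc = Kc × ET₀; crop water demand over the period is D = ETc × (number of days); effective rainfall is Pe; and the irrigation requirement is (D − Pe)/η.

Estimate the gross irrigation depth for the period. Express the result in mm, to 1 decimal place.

45.5 mm

ET₀ = 0.26 × (0.46 × 26.5 + 8.13) = 0.26 × 20.320 = 5.2832 mm/d
ETc = Kc × ET₀ = 1.02 × 5.2832 = 5.3889 mm/d
Crop demand D = ETc × 7 d = 5.3889 × 7 = 37.722 mm
D − Pe = 37.722 − 9.5 = 28.222 mm
Gross irrigation = 28.222 / 0.62 = 45.519 mm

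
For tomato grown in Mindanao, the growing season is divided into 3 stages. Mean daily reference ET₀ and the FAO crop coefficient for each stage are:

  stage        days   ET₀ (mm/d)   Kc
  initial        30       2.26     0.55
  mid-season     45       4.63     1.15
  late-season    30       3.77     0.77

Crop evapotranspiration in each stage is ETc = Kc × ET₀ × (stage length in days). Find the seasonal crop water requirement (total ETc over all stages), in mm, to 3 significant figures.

initial: 0.55 × 2.26 × 30 = 37.29 mm
mid-season: 1.15 × 4.63 × 45 = 239.60 mm
late-season: 0.77 × 3.77 × 30 = 87.09 mm
Seasonal total = 363.98 mm

364 mm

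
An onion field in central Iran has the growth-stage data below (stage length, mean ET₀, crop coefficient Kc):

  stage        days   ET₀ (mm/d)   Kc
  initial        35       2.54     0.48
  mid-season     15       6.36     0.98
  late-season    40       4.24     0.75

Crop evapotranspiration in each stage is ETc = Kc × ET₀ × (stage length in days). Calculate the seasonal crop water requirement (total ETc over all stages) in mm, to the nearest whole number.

initial: 0.48 × 2.54 × 35 = 42.67 mm
mid-season: 0.98 × 6.36 × 15 = 93.49 mm
late-season: 0.75 × 4.24 × 40 = 127.20 mm
Seasonal total = 263.36 mm

263 mm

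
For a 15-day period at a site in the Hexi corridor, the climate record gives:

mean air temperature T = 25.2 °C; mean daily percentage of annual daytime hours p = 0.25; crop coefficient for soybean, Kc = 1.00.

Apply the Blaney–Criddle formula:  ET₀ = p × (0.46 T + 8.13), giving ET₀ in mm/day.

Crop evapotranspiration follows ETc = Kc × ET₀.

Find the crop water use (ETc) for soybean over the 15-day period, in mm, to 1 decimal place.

ET₀ = 0.25 × (0.46 × 25.2 + 8.13) = 0.25 × 19.722 = 4.9305 mm/d
ETc = Kc × ET₀ = 1.00 × 4.9305 = 4.9305 mm/d
Over 15 days: 4.9305 × 15 = 73.958 mm

74.0 mm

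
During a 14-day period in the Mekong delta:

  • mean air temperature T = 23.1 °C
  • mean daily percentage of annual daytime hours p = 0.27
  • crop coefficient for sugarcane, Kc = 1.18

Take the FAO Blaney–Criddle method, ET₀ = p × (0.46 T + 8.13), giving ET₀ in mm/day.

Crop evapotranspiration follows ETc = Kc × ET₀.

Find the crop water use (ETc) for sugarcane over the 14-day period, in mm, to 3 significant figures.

83.7 mm

ET₀ = 0.27 × (0.46 × 23.1 + 8.13) = 0.27 × 18.756 = 5.0641 mm/d
ETc = Kc × ET₀ = 1.18 × 5.0641 = 5.9756 mm/d
Over 14 days: 5.9756 × 14 = 83.658 mm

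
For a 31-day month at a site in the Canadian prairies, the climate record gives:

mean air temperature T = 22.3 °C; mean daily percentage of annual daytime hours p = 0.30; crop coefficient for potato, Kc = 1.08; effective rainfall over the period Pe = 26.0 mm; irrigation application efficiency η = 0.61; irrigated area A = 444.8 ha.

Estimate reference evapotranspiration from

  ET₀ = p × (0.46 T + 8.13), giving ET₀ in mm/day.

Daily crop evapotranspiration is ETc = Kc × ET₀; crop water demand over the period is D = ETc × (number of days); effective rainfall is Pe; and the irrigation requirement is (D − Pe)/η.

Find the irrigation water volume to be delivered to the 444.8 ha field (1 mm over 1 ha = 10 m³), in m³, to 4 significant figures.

ET₀ = 0.30 × (0.46 × 22.3 + 8.13) = 0.30 × 18.388 = 5.5164 mm/d
ETc = Kc × ET₀ = 1.08 × 5.5164 = 5.9577 mm/d
Crop demand D = ETc × 31 d = 5.9577 × 31 = 184.689 mm
D − Pe = 184.689 − 26.0 = 158.689 mm
Gross irrigation = 158.689 / 0.61 = 260.146 mm
Volume = 260.146 mm × 444.8 ha × 10 = 1157129.4 m³

1157000 m³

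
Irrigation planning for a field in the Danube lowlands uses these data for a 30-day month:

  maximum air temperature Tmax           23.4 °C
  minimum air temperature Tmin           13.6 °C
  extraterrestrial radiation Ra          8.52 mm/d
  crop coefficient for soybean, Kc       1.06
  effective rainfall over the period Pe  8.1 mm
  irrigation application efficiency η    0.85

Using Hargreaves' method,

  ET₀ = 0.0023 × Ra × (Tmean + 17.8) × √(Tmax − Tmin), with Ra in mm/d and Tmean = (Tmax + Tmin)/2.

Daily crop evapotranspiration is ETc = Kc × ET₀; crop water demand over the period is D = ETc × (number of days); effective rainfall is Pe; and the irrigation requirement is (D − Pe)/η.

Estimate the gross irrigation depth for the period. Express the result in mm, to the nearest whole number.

Tmean = (23.4 + 13.6)/2 = 18.50 °C
ET₀ = 0.0023 × 8.52 × (18.50 + 17.8) × √9.8 = 0.0023 × 8.52 × 36.30 × 3.1305 = 2.2268 mm/d
ETc = Kc × ET₀ = 1.06 × 2.2268 = 2.3604 mm/d
Crop demand D = ETc × 30 d = 2.3604 × 30 = 70.812 mm
D − Pe = 70.812 − 8.1 = 62.712 mm
Gross irrigation = 62.712 / 0.85 = 73.779 mm

74 mm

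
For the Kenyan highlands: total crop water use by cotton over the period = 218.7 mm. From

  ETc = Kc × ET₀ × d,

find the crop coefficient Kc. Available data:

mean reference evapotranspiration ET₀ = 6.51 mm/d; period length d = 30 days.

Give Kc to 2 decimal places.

1.12

ETc = Kc × ET₀ × d  ⇒  Kc = ETc / (ET₀ × d)
Kc = 218.7 / (6.51 × 30) = 218.7 / 195.30 = 1.1198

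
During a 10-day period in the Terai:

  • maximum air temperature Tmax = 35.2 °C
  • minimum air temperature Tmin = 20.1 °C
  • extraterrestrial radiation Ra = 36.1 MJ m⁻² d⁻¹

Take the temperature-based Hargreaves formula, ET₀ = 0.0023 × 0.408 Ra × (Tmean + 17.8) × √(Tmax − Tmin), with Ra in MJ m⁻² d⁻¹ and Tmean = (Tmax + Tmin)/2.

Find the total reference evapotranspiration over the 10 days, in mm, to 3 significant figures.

Tmean = (35.2 + 20.1)/2 = 27.65 °C
0.408 Ra = 0.408 × 36.1 = 14.7288 mm/d equivalent
ET₀ = 0.0023 × 14.7288 × (27.65 + 17.8) × √15.1 = 0.0023 × 14.7288 × 45.45 × 3.8859 = 5.9830 mm/d
Over 10 days: 5.9830 × 10 = 59.830 mm

59.8 mm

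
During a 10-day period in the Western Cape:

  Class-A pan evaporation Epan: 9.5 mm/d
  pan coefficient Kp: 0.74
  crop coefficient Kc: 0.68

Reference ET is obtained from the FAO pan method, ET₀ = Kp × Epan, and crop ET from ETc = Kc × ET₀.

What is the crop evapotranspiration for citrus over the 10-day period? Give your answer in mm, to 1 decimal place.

47.8 mm

ET₀ = 0.74 × 9.5 = 7.0300 mm/d
ETc = Kc × ET₀ = 0.68 × 7.0300 = 4.7804 mm/d
Over 10 days: 4.7804 × 10 = 47.804 mm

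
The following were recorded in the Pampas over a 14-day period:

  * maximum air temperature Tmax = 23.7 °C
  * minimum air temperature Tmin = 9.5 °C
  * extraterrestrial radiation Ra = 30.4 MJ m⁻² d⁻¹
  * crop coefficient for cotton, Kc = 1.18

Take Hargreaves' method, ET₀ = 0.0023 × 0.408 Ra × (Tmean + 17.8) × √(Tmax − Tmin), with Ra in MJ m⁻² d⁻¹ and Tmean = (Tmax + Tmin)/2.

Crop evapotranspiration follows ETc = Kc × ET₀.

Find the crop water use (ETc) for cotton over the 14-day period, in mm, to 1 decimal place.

61.1 mm

Tmean = (23.7 + 9.5)/2 = 16.60 °C
0.408 Ra = 0.408 × 30.4 = 12.4032 mm/d equivalent
ET₀ = 0.0023 × 12.4032 × (16.60 + 17.8) × √14.2 = 0.0023 × 12.4032 × 34.40 × 3.7683 = 3.6980 mm/d
ETc = Kc × ET₀ = 1.18 × 3.6980 = 4.3636 mm/d
Over 14 days: 4.3636 × 14 = 61.090 mm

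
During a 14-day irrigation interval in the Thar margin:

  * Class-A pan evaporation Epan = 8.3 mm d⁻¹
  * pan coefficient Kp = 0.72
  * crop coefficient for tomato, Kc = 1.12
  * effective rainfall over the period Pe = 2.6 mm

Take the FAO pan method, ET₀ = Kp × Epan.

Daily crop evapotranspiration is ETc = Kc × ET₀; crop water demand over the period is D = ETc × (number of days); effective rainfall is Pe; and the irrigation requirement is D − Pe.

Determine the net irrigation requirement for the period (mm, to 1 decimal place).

ET₀ = 0.72 × 8.3 = 5.9760 mm/d
ETc = Kc × ET₀ = 1.12 × 5.9760 = 6.6931 mm/d
Crop demand D = ETc × 14 d = 6.6931 × 14 = 93.703 mm
D − Pe = 93.703 − 2.6 = 91.103 mm

91.1 mm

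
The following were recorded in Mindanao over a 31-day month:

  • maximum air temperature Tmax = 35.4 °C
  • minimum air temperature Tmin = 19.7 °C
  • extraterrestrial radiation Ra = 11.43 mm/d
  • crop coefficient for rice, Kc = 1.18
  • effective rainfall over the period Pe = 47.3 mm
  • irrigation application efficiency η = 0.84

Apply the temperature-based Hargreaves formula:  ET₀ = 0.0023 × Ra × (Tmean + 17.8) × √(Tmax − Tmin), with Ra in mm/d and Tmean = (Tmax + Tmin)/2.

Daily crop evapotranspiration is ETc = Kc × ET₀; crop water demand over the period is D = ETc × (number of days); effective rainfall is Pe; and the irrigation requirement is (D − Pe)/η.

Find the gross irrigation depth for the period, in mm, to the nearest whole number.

149 mm

Tmean = (35.4 + 19.7)/2 = 27.55 °C
ET₀ = 0.0023 × 11.43 × (27.55 + 17.8) × √15.7 = 0.0023 × 11.43 × 45.35 × 3.9623 = 4.7239 mm/d
ETc = Kc × ET₀ = 1.18 × 4.7239 = 5.5742 mm/d
Crop demand D = ETc × 31 d = 5.5742 × 31 = 172.800 mm
D − Pe = 172.800 − 47.3 = 125.500 mm
Gross irrigation = 125.500 / 0.84 = 149.405 mm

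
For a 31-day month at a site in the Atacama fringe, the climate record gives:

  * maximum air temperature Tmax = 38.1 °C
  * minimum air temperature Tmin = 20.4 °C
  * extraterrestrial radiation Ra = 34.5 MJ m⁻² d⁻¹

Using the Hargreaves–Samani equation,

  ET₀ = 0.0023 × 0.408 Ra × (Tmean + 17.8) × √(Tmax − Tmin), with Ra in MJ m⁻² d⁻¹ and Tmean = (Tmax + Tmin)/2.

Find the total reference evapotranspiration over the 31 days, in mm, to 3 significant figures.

199 mm

Tmean = (38.1 + 20.4)/2 = 29.25 °C
0.408 Ra = 0.408 × 34.5 = 14.0760 mm/d equivalent
ET₀ = 0.0023 × 14.0760 × (29.25 + 17.8) × √17.7 = 0.0023 × 14.0760 × 47.05 × 4.2071 = 6.4084 mm/d
Over 31 days: 6.4084 × 31 = 198.660 mm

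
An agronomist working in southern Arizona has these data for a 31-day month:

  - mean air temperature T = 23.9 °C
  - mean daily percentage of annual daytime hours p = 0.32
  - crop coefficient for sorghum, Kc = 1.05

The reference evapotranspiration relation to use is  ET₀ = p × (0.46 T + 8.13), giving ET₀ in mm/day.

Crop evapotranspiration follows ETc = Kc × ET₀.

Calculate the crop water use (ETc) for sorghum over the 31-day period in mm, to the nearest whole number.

199 mm

ET₀ = 0.32 × (0.46 × 23.9 + 8.13) = 0.32 × 19.124 = 6.1197 mm/d
ETc = Kc × ET₀ = 1.05 × 6.1197 = 6.4257 mm/d
Over 31 days: 6.4257 × 31 = 199.197 mm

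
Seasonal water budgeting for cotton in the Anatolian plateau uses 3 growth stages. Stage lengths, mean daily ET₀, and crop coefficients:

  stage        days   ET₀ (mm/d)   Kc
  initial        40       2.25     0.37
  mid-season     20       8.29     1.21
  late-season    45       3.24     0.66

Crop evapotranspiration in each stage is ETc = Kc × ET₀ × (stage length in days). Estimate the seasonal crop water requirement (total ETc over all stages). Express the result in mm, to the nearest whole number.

330 mm

initial: 0.37 × 2.25 × 40 = 33.30 mm
mid-season: 1.21 × 8.29 × 20 = 200.62 mm
late-season: 0.66 × 3.24 × 45 = 96.23 mm
Seasonal total = 330.15 mm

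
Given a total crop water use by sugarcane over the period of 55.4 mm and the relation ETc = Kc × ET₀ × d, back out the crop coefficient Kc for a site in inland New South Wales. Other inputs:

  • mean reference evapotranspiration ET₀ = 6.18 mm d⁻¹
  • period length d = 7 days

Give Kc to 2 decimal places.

ETc = Kc × ET₀ × d  ⇒  Kc = ETc / (ET₀ × d)
Kc = 55.4 / (6.18 × 7) = 55.4 / 43.26 = 1.2806

1.28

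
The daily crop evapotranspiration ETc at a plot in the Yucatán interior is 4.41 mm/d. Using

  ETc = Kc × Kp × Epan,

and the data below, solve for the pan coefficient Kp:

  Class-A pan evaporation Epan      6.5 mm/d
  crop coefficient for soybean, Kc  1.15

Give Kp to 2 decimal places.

0.59

ETc = Kc × Kp × Epan  ⇒  Kp = ETc / (Kc × Epan)
Kp = 4.41 / (1.15 × 6.5) = 4.41 / 7.475 = 0.5900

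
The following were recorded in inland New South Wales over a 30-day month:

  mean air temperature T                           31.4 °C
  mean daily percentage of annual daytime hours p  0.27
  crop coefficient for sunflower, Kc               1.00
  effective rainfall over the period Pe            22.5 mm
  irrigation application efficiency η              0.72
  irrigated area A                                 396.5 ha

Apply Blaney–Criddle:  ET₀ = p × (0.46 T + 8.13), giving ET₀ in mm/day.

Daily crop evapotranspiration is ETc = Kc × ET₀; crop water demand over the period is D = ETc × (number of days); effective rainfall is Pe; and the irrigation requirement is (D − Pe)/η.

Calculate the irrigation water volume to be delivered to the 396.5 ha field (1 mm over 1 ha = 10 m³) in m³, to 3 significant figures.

ET₀ = 0.27 × (0.46 × 31.4 + 8.13) = 0.27 × 22.574 = 6.0950 mm/d
ETc = Kc × ET₀ = 1.00 × 6.0950 = 6.0950 mm/d
Crop demand D = ETc × 30 d = 6.0950 × 30 = 182.850 mm
D − Pe = 182.850 − 22.5 = 160.350 mm
Gross irrigation = 160.350 / 0.72 = 222.708 mm
Volume = 222.708 mm × 396.5 ha × 10 = 883037.2 m³

883000 m³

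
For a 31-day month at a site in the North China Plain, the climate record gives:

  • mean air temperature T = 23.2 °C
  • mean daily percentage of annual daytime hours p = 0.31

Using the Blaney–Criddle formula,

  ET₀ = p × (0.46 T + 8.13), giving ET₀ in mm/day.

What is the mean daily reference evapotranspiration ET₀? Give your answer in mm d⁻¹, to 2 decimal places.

5.83 mm d⁻¹

ET₀ = 0.31 × (0.46 × 23.2 + 8.13) = 0.31 × 18.802 = 5.8286 mm/d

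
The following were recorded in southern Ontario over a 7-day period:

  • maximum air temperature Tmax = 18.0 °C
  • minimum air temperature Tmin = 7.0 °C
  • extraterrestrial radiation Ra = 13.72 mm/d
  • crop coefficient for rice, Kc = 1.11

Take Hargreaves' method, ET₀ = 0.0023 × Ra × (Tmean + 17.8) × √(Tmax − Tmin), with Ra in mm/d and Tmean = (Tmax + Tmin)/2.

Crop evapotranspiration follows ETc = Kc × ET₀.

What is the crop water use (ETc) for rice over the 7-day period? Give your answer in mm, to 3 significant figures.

24.6 mm

Tmean = (18.0 + 7.0)/2 = 12.50 °C
ET₀ = 0.0023 × 13.72 × (12.50 + 17.8) × √11.0 = 0.0023 × 13.72 × 30.30 × 3.3166 = 3.1712 mm/d
ETc = Kc × ET₀ = 1.11 × 3.1712 = 3.5200 mm/d
Over 7 days: 3.5200 × 7 = 24.640 mm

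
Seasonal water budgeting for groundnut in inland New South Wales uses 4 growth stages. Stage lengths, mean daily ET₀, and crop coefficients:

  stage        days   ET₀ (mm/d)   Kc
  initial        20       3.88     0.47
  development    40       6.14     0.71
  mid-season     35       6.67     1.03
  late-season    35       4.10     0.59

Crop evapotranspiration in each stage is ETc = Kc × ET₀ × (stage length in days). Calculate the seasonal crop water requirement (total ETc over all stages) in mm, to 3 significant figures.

536 mm

initial: 0.47 × 3.88 × 20 = 36.47 mm
development: 0.71 × 6.14 × 40 = 174.38 mm
mid-season: 1.03 × 6.67 × 35 = 240.45 mm
late-season: 0.59 × 4.10 × 35 = 84.67 mm
Seasonal total = 535.97 mm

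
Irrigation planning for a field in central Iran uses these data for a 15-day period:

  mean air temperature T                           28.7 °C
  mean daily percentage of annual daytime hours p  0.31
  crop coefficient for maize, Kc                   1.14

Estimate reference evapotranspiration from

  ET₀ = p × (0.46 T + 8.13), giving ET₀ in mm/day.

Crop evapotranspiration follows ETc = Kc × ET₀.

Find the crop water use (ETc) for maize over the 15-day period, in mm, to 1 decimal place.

ET₀ = 0.31 × (0.46 × 28.7 + 8.13) = 0.31 × 21.332 = 6.6129 mm/d
ETc = Kc × ET₀ = 1.14 × 6.6129 = 7.5387 mm/d
Over 15 days: 7.5387 × 15 = 113.081 mm

113.1 mm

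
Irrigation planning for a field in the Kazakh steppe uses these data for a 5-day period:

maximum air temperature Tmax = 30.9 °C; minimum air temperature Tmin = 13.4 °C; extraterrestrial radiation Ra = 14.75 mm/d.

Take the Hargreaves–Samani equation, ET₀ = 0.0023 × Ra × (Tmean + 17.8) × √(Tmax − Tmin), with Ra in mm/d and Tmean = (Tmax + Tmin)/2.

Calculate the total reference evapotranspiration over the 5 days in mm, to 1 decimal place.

Tmean = (30.9 + 13.4)/2 = 22.15 °C
ET₀ = 0.0023 × 14.75 × (22.15 + 17.8) × √17.5 = 0.0023 × 14.75 × 39.95 × 4.1833 = 5.6696 mm/d
Over 5 days: 5.6696 × 5 = 28.348 mm

28.3 mm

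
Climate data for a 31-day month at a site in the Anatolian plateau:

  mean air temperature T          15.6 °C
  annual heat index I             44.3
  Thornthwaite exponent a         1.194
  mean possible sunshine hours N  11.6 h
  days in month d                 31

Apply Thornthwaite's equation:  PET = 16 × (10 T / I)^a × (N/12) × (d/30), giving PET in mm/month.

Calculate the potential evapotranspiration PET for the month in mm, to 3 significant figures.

71.8 mm

10T/I = 10 × 15.6 / 44.3 = 3.5214
(10T/I)^a = 3.5214^1.194 = 4.4955
Uncorrected PET = 16 × 4.4955 = 71.928 mm
Correction = (N/12)(d/30) = (11.6/12)(31/30) = 0.9989
PET = 71.928 × 0.9989 = 71.849 mm/month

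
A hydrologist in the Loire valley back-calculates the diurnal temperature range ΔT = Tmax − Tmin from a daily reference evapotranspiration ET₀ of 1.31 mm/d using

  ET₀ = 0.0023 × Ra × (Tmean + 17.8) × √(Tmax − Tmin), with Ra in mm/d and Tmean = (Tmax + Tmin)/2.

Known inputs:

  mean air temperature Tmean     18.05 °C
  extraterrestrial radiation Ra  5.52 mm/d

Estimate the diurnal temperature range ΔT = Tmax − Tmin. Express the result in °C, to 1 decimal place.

√ΔT = ET₀ / [0.0023 × Ra × (Tmean+17.8)] = 1.31 / (0.0023 × 5.52 × 35.85) = 2.8782
ΔT = 2.8782² = 8.284 °C

8.3 °C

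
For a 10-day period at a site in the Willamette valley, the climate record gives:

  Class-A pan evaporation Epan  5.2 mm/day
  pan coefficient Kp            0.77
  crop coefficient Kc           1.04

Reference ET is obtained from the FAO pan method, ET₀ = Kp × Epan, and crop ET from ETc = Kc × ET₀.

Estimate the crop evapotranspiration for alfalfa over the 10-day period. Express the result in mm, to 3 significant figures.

41.6 mm

ET₀ = 0.77 × 5.2 = 4.0040 mm/d
ETc = Kc × ET₀ = 1.04 × 4.0040 = 4.1642 mm/d
Over 10 days: 4.1642 × 10 = 41.642 mm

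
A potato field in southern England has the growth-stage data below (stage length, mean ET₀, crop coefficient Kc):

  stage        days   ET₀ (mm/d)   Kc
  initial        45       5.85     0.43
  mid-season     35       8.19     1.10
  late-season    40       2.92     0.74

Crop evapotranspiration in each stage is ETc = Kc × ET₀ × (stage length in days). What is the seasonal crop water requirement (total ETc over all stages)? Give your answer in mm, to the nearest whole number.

515 mm

initial: 0.43 × 5.85 × 45 = 113.20 mm
mid-season: 1.10 × 8.19 × 35 = 315.32 mm
late-season: 0.74 × 2.92 × 40 = 86.43 mm
Seasonal total = 514.95 mm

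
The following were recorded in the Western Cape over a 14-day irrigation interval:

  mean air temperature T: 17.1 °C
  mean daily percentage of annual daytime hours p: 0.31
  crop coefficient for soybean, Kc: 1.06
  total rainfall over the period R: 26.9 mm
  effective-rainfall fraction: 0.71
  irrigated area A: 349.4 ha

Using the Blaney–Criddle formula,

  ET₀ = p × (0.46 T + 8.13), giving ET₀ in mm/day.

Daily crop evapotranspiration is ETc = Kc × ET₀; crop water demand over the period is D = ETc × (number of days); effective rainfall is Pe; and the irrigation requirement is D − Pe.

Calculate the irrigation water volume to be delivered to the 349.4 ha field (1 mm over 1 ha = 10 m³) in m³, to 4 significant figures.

190400 m³

ET₀ = 0.31 × (0.46 × 17.1 + 8.13) = 0.31 × 15.996 = 4.9588 mm/d
ETc = Kc × ET₀ = 1.06 × 4.9588 = 5.2563 mm/d
Crop demand D = ETc × 14 d = 5.2563 × 14 = 73.588 mm
Pe = 0.71 × 26.9 = 19.099 mm
D − Pe = 73.588 − 19.099 = 54.489 mm
Volume = 54.489 mm × 349.4 ha × 10 = 190384.6 m³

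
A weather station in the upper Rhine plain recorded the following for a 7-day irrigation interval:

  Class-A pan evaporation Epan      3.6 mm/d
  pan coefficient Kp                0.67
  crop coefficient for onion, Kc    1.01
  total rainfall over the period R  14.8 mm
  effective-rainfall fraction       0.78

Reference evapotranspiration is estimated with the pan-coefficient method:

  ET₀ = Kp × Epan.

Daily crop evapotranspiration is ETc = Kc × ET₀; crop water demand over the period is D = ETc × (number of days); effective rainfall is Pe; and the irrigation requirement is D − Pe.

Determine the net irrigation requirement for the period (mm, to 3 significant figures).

5.51 mm

ET₀ = 0.67 × 3.6 = 2.4120 mm/d
ETc = Kc × ET₀ = 1.01 × 2.4120 = 2.4361 mm/d
Crop demand D = ETc × 7 d = 2.4361 × 7 = 17.053 mm
Pe = 0.78 × 14.8 = 11.544 mm
D − Pe = 17.053 − 11.544 = 5.509 mm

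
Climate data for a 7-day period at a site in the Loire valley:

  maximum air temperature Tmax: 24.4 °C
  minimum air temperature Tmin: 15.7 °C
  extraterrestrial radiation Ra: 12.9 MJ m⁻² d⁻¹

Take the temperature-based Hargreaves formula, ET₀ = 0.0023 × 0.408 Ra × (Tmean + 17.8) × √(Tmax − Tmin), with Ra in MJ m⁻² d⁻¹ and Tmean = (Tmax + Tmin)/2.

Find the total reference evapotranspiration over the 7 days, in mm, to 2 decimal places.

9.46 mm

Tmean = (24.4 + 15.7)/2 = 20.05 °C
0.408 Ra = 0.408 × 12.9 = 5.2632 mm/d equivalent
ET₀ = 0.0023 × 5.2632 × (20.05 + 17.8) × √8.7 = 0.0023 × 5.2632 × 37.85 × 2.9496 = 1.3515 mm/d
Over 7 days: 1.3515 × 7 = 9.461 mm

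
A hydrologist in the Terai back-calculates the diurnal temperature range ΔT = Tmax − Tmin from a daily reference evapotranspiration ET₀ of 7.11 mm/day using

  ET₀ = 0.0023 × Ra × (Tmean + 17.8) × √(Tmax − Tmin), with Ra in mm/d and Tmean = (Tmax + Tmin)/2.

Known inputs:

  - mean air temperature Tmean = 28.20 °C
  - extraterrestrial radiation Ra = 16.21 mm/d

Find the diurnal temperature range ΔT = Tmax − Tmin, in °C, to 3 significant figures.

√ΔT = ET₀ / [0.0023 × Ra × (Tmean+17.8)] = 7.11 / (0.0023 × 16.21 × 46.00) = 4.1457
ΔT = 4.1457² = 17.187 °C

17.2 °C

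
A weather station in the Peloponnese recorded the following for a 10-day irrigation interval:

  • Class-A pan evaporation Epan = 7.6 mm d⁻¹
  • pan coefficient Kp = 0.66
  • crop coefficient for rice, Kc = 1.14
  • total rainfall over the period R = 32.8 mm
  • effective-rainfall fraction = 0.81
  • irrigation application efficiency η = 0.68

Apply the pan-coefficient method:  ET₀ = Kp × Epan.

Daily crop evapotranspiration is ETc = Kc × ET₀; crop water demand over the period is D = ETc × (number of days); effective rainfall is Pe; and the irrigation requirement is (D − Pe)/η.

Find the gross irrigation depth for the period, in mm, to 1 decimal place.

45.0 mm

ET₀ = 0.66 × 7.6 = 5.0160 mm/d
ETc = Kc × ET₀ = 1.14 × 5.0160 = 5.7182 mm/d
Crop demand D = ETc × 10 d = 5.7182 × 10 = 57.182 mm
Pe = 0.81 × 32.8 = 26.568 mm
D − Pe = 57.182 − 26.568 = 30.614 mm
Gross irrigation = 30.614 / 0.68 = 45.021 mm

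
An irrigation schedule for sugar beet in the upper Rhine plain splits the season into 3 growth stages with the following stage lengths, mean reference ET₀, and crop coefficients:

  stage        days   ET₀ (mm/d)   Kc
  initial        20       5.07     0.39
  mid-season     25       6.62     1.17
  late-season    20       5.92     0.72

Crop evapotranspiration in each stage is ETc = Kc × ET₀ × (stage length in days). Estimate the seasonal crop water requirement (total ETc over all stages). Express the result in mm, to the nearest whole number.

initial: 0.39 × 5.07 × 20 = 39.55 mm
mid-season: 1.17 × 6.62 × 25 = 193.64 mm
late-season: 0.72 × 5.92 × 20 = 85.25 mm
Seasonal total = 318.44 mm

318 mm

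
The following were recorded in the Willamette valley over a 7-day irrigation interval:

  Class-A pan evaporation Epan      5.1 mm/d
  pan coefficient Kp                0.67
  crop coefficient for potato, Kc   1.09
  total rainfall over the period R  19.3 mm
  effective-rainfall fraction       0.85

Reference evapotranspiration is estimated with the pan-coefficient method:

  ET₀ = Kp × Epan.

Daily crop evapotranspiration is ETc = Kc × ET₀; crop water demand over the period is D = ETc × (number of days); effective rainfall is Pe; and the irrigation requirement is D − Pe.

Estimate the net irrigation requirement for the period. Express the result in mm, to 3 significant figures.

9.67 mm

ET₀ = 0.67 × 5.1 = 3.4170 mm/d
ETc = Kc × ET₀ = 1.09 × 3.4170 = 3.7245 mm/d
Crop demand D = ETc × 7 d = 3.7245 × 7 = 26.072 mm
Pe = 0.85 × 19.3 = 16.405 mm
D − Pe = 26.072 − 16.405 = 9.667 mm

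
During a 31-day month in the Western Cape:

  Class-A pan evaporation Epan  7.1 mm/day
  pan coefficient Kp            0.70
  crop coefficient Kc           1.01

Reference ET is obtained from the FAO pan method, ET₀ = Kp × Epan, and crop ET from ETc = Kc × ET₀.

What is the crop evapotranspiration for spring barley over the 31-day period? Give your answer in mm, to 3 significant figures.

ET₀ = 0.70 × 7.1 = 4.9700 mm/d
ETc = Kc × ET₀ = 1.01 × 4.9700 = 5.0197 mm/d
Over 31 days: 5.0197 × 31 = 155.611 mm

156 mm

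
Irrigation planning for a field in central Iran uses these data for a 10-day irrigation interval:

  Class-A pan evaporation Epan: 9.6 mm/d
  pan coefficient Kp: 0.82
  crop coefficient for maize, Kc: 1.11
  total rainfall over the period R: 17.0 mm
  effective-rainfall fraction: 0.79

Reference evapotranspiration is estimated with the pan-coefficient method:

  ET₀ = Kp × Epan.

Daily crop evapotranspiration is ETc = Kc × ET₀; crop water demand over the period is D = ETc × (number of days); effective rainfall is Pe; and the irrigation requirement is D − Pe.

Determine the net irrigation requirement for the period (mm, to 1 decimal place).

73.9 mm

ET₀ = 0.82 × 9.6 = 7.8720 mm/d
ETc = Kc × ET₀ = 1.11 × 7.8720 = 8.7379 mm/d
Crop demand D = ETc × 10 d = 8.7379 × 10 = 87.379 mm
Pe = 0.79 × 17.0 = 13.430 mm
D − Pe = 87.379 − 13.430 = 73.949 mm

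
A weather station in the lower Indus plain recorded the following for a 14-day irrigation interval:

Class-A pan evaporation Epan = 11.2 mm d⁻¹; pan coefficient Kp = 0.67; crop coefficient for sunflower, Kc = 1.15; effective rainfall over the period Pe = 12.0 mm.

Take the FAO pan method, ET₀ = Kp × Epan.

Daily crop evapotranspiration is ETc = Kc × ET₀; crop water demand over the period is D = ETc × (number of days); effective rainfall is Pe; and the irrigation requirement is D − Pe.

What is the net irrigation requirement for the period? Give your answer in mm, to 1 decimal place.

108.8 mm

ET₀ = 0.67 × 11.2 = 7.5040 mm/d
ETc = Kc × ET₀ = 1.15 × 7.5040 = 8.6296 mm/d
Crop demand D = ETc × 14 d = 8.6296 × 14 = 120.814 mm
D − Pe = 120.814 − 12.0 = 108.814 mm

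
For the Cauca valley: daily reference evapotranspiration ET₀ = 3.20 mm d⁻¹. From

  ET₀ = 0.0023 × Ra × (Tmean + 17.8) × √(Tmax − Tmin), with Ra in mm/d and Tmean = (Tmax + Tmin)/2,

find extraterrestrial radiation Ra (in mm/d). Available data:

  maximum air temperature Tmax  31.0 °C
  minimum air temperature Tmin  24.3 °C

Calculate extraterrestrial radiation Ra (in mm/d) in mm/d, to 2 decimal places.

11.83 mm/d

Tmean = 27.65 °C; √ΔT = 2.5884
Ra = ET₀ / [0.0023 × (Tmean+17.8) × √ΔT] = 3.20 / (0.0023 × 45.45 × 2.5884) = 11.827 mm/d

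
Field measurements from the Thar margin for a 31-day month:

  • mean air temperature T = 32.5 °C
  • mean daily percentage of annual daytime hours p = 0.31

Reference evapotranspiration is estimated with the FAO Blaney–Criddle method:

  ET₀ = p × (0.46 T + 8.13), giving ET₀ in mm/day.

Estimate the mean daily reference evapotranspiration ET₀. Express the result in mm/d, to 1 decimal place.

7.2 mm/d

ET₀ = 0.31 × (0.46 × 32.5 + 8.13) = 0.31 × 23.080 = 7.1548 mm/d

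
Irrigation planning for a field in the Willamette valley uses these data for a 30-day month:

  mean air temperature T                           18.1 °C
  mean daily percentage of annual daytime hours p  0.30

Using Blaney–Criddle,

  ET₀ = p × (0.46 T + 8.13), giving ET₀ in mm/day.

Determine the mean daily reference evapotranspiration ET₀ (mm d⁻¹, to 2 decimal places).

4.94 mm d⁻¹

ET₀ = 0.30 × (0.46 × 18.1 + 8.13) = 0.30 × 16.456 = 4.9368 mm/d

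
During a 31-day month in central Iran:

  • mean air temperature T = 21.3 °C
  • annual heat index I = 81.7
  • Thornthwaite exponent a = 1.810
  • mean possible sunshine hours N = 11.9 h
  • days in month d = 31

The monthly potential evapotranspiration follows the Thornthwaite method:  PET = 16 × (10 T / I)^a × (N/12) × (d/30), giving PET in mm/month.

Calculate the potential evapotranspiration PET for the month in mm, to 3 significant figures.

92.9 mm

10T/I = 10 × 21.3 / 81.7 = 2.6071
(10T/I)^a = 2.6071^1.810 = 5.6656
Uncorrected PET = 16 × 5.6656 = 90.650 mm
Correction = (N/12)(d/30) = (11.9/12)(31/30) = 1.0247
PET = 90.650 × 1.0247 = 92.889 mm/month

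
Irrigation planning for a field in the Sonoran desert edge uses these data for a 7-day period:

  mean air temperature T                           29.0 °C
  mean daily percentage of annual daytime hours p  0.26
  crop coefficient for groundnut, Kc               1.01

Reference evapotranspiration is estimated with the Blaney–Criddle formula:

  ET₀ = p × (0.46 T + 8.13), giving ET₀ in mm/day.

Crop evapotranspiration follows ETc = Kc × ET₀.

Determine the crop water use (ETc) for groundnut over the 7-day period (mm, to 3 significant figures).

39.5 mm

ET₀ = 0.26 × (0.46 × 29.0 + 8.13) = 0.26 × 21.470 = 5.5822 mm/d
ETc = Kc × ET₀ = 1.01 × 5.5822 = 5.6380 mm/d
Over 7 days: 5.6380 × 7 = 39.466 mm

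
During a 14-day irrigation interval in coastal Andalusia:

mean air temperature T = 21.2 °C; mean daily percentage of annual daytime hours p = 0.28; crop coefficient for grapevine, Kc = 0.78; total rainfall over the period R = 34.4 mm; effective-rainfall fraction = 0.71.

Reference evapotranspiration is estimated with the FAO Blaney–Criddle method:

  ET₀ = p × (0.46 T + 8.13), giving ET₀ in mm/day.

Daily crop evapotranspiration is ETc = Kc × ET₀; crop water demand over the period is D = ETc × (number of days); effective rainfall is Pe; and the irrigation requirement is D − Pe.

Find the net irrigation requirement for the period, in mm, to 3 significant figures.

30.3 mm

ET₀ = 0.28 × (0.46 × 21.2 + 8.13) = 0.28 × 17.882 = 5.0070 mm/d
ETc = Kc × ET₀ = 0.78 × 5.0070 = 3.9055 mm/d
Crop demand D = ETc × 14 d = 3.9055 × 14 = 54.677 mm
Pe = 0.71 × 34.4 = 24.424 mm
D − Pe = 54.677 − 24.424 = 30.253 mm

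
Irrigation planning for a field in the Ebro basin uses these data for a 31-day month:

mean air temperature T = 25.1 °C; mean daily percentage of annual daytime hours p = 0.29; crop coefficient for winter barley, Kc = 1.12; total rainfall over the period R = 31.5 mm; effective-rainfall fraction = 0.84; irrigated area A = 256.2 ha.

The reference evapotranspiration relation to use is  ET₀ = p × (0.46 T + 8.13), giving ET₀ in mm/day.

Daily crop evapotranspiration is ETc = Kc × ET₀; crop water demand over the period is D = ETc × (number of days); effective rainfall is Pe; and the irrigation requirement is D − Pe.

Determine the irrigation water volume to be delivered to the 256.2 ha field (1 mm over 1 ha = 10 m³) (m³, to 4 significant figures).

ET₀ = 0.29 × (0.46 × 25.1 + 8.13) = 0.29 × 19.676 = 5.7060 mm/d
ETc = Kc × ET₀ = 1.12 × 5.7060 = 6.3907 mm/d
Crop demand D = ETc × 31 d = 6.3907 × 31 = 198.112 mm
Pe = 0.84 × 31.5 = 26.460 mm
D − Pe = 198.112 − 26.460 = 171.652 mm
Volume = 171.652 mm × 256.2 ha × 10 = 439772.4 m³

439800 m³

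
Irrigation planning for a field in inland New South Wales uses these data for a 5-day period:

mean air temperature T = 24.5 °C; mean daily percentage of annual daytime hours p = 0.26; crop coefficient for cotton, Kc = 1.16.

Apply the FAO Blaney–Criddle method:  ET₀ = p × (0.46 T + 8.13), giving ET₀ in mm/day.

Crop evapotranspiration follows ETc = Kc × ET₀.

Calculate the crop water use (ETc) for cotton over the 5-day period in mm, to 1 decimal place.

29.3 mm

ET₀ = 0.26 × (0.46 × 24.5 + 8.13) = 0.26 × 19.400 = 5.0440 mm/d
ETc = Kc × ET₀ = 1.16 × 5.0440 = 5.8510 mm/d
Over 5 days: 5.8510 × 5 = 29.255 mm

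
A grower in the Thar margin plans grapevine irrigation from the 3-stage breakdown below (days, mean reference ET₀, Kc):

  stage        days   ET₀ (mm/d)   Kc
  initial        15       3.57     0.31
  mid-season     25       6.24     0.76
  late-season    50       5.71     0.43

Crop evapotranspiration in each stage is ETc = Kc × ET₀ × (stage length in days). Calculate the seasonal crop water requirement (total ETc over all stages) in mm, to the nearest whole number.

258 mm

initial: 0.31 × 3.57 × 15 = 16.60 mm
mid-season: 0.76 × 6.24 × 25 = 118.56 mm
late-season: 0.43 × 5.71 × 50 = 122.77 mm
Seasonal total = 257.93 mm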